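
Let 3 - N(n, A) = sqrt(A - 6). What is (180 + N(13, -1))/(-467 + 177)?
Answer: -183/290 + I*sqrt(7)/290 ≈ -0.63103 + 0.0091233*I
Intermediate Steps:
N(n, A) = 3 - sqrt(-6 + A) (N(n, A) = 3 - sqrt(A - 6) = 3 - sqrt(-6 + A))
(180 + N(13, -1))/(-467 + 177) = (180 + (3 - sqrt(-6 - 1)))/(-467 + 177) = (180 + (3 - sqrt(-7)))/(-290) = (180 + (3 - I*sqrt(7)))*(-1/290) = (183 - I*sqrt(7))*(-1/290) = -183/290 + I*sqrt(7)/290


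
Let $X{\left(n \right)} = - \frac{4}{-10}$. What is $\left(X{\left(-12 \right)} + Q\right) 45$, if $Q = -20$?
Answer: $-882$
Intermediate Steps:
$X{\left(n \right)} = \frac{2}{5}$ ($X{\left(n \right)} = \left(-4\right) \left(- \frac{1}{10}\right) = \frac{2}{5}$)
$\left(X{\left(-12 \right)} + Q\right) 45 = \left(\frac{2}{5} - 20\right) 45 = \left(- \frac{98}{5}\right) 45 = -882$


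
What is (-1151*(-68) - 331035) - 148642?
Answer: -401409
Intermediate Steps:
(-1151*(-68) - 331035) - 148642 = (78268 - 331035) - 148642 = -252767 - 148642 = -401409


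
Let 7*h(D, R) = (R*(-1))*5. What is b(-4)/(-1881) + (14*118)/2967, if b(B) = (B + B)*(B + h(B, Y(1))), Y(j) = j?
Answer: 211804/394611 ≈ 0.53674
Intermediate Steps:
h(D, R) = -5*R/7 (h(D, R) = ((R*(-1))*5)/7 = (-R*5)/7 = (-5*R)/7 = -5*R/7)
b(B) = 2*B*(-5/7 + B) (b(B) = (B + B)*(B - 5/7*1) = (2*B)*(B - 5/7) = (2*B)*(-5/7 + B) = 2*B*(-5/7 + B))
b(-4)/(-1881) + (14*118)/2967 = ((2/7)*(-4)*(-5 + 7*(-4)))/(-1881) + (14*118)/2967 = ((2/7)*(-4)*(-5 - 28))*(-1/1881) + 1652*(1/2967) = ((2/7)*(-4)*(-33))*(-1/1881) + 1652/2967 = (264/7)*(-1/1881) + 1652/2967 = -8/399 + 1652/2967 = 211804/394611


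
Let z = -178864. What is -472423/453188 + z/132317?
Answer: -143568612523/59964476596 ≈ -2.3942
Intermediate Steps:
-472423/453188 + z/132317 = -472423/453188 - 178864/132317 = -143568612523/59964476596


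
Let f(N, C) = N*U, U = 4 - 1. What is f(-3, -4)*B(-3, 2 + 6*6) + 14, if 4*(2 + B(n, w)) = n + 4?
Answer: 119/4 ≈ 29.750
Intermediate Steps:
U = 3
B(n, w) = -1 + n/4 (B(n, w) = -2 + (n + 4)/4 = -2 + (4 + n)/4 = -2 + (1 + n/4) = -1 + n/4)
f(N, C) = 3*N (f(N, C) = N*3 = 3*N)
f(-3, -4)*B(-3, 2 + 6*6) + 14 = (3*(-3))*(-1 + (¼)*(-3)) + 14 = -9*(-1 - ¾) + 14 = -9*(-7/4) + 14 = 63/4 + 14 = 119/4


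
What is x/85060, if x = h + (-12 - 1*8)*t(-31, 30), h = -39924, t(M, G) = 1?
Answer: -9986/21265 ≈ -0.46960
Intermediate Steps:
x = -39944 (x = -39924 + (-12 - 1*8)*1 = -39924 + (-12 - 8)*1 = -39924 - 20*1 = -39924 - 20 = -39944)
x/85060 = -39944/85060 = -39944*1/85060 = -9986/21265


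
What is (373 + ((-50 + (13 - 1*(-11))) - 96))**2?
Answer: 63001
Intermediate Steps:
(373 + ((-50 + (13 - 1*(-11))) - 96))**2 = (373 + ((-50 + (13 + 11)) - 96))**2 = (373 + ((-50 + 24) - 96))**2 = (373 + (-26 - 96))**2 = (373 - 122)**2 = 251**2 = 63001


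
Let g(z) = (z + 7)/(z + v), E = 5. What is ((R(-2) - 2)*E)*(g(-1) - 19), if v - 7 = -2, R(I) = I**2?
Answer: -175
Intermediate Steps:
v = 5 (v = 7 - 2 = 5)
g(z) = (7 + z)/(5 + z) (g(z) = (z + 7)/(z + 5) = (7 + z)/(5 + z))
((R(-2) - 2)*E)*(g(-1) - 19) = (((-2)**2 - 2)*5)*((7 - 1)/(5 - 1) - 19) = ((4 - 2)*5)*(6/4 - 19) = (2*5)*((1/4)*6 - 19) = 10*(3/2 - 19) = 10*(-35/2) = -175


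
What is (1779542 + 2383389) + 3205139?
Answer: 7368070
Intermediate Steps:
(1779542 + 2383389) + 3205139 = 4162931 + 3205139 = 7368070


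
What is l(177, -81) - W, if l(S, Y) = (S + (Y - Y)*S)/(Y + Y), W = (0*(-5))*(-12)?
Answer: -59/54 ≈ -1.0926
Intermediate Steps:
W = 0 (W = 0*(-12) = 0)
l(S, Y) = S/(2*Y) (l(S, Y) = (S + 0*S)/((2*Y)) = (S + 0)*(1/(2*Y)) = S*(1/(2*Y)) = S/(2*Y))
l(177, -81) - W = (1/2)*177/(-81) - 1*0 = (1/2)*177*(-1/81) + 0 = -59/54 + 0 = -59/54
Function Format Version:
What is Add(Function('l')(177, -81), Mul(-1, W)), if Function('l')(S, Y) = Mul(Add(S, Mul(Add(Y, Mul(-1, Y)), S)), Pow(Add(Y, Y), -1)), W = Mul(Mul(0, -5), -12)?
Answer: Rational(-59, 54) ≈ -1.0926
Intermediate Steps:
W = 0 (W = Mul(0, -12) = 0)
Function('l')(S, Y) = Mul(Rational(1, 2), S, Pow(Y, -1)) (Function('l')(S, Y) = Mul(Add(S, Mul(0, S)), Pow(Mul(2, Y), -1)) = Mul(Add(S, 0), Mul(Rational(1, 2), Pow(Y, -1))) = Mul(S, Mul(Rational(1, 2), Pow(Y, -1))) = Mul(Rational(1, 2), S, Pow(Y, -1)))
Add(Function('l')(177, -81), Mul(-1, W)) = Add(Mul(Rational(1, 2), 177, Pow(-81, -1)), Mul(-1, 0)) = Add(Mul(Rational(1, 2), 177, Rational(-1, 81)), 0) = Add(Rational(-59, 54), 0) = Rational(-59, 54)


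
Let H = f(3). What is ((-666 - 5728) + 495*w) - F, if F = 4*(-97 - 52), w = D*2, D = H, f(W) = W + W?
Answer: 142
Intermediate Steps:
f(W) = 2*W
H = 6 (H = 2*3 = 6)
D = 6
w = 12 (w = 6*2 = 12)
F = -596 (F = 4*(-149) = -596)
((-666 - 5728) + 495*w) - F = ((-666 - 5728) + 495*12) - 1*(-596) = (-6394 + 5940) + 596 = -454 + 596 = 142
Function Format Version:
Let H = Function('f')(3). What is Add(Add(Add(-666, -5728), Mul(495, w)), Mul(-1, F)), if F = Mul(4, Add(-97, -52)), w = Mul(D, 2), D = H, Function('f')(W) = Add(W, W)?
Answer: 142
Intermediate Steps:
Function('f')(W) = Mul(2, W)
H = 6 (H = Mul(2, 3) = 6)
D = 6
w = 12 (w = Mul(6, 2) = 12)
F = -596 (F = Mul(4, -149) = -596)
Add(Add(Add(-666, -5728), Mul(495, w)), Mul(-1, F)) = Add(Add(Add(-666, -5728), Mul(495, 12)), Mul(-1, -596)) = Add(Add(-6394, 5940), 596) = Add(-454, 596) = 142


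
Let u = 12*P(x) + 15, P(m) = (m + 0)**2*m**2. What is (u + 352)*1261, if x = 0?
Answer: 462787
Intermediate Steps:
P(m) = m**4 (P(m) = m**2*m**2 = m**4)
u = 15 (u = 12*0**4 + 15 = 12*0 + 15 = 0 + 15 = 15)
(u + 352)*1261 = (15 + 352)*1261 = 367*1261 = 462787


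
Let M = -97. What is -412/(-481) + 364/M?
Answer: -135120/46657 ≈ -2.8960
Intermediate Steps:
-412/(-481) + 364/M = -412/(-481) + 364/(-97) = -412*(-1/481) + 364*(-1/97) = 412/481 - 364/97 = -135120/46657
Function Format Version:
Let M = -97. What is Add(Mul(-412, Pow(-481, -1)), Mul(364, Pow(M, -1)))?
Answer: Rational(-135120, 46657) ≈ -2.8960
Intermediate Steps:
Add(Mul(-412, Pow(-481, -1)), Mul(364, Pow(M, -1))) = Add(Mul(-412, Pow(-481, -1)), Mul(364, Pow(-97, -1))) = Add(Mul(-412, Rational(-1, 481)), Mul(364, Rational(-1, 97))) = Add(Rational(412, 481), Rational(-364, 97)) = Rational(-135120, 46657)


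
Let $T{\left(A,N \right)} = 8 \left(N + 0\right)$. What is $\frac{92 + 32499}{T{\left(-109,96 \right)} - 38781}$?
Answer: $- \frac{32591}{38013} \approx -0.85736$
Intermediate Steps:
$T{\left(A,N \right)} = 8 N$
$\frac{92 + 32499}{T{\left(-109,96 \right)} - 38781} = \frac{92 + 32499}{8 \cdot 96 - 38781} = \frac{32591}{768 - 38781} = \frac{32591}{-38013} = 32591 \left(- \frac{1}{38013}\right) = - \frac{32591}{38013}$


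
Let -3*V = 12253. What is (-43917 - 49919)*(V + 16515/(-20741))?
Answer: 23852080693048/62223 ≈ 3.8333e+8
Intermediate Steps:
V = -12253/3 (V = -⅓*12253 = -12253/3 ≈ -4084.3)
(-43917 - 49919)*(V + 16515/(-20741)) = (-43917 - 49919)*(-12253/3 + 16515/(-20741)) = -93836*(-12253/3 + 16515*(-1/20741)) = -93836*(-12253/3 - 16515/20741) = -93836*(-254189018/62223) = 23852080693048/62223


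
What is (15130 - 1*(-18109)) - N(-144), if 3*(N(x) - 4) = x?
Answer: 33283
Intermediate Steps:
N(x) = 4 + x/3
(15130 - 1*(-18109)) - N(-144) = (15130 - 1*(-18109)) - (4 + (⅓)*(-144)) = (15130 + 18109) - (4 - 48) = 33239 - 1*(-44) = 33239 + 44 = 33283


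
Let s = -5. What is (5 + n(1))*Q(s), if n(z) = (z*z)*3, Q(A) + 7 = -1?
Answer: -64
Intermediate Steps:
Q(A) = -8 (Q(A) = -7 - 1 = -8)
n(z) = 3*z**2 (n(z) = z**2*3 = 3*z**2)
(5 + n(1))*Q(s) = (5 + 3*1**2)*(-8) = (5 + 3*1)*(-8) = (5 + 3)*(-8) = 8*(-8) = -64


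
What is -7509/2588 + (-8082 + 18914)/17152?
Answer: -1574393/693584 ≈ -2.2699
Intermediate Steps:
-7509/2588 + (-8082 + 18914)/17152 = -7509*1/2588 + 10832*(1/17152) = -7509/2588 + 677/1072 = -1574393/693584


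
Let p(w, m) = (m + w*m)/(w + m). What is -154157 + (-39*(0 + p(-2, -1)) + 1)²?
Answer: -153961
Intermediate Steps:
p(w, m) = (m + m*w)/(m + w)
-154157 + (-39*(0 + p(-2, -1)) + 1)² = -154157 + (-39*(0 - (1 - 2)/(-1 - 2)) + 1)² = -154157 + (-39*(0 - 1*(-1)/(-3)) + 1)² = -154157 + (-39*(0 - 1*(-⅓)*(-1)) + 1)² = -154157 + (-39*(0 - ⅓) + 1)² = -154157 + (-39*(-1)/3 + 1)² = -154157 + (-13*(-1) + 1)² = -154157 + (13 + 1)² = -154157 + 14² = -154157 + 196 = -153961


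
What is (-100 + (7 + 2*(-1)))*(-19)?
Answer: 1805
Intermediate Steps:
(-100 + (7 + 2*(-1)))*(-19) = (-100 + (7 - 2))*(-19) = (-100 + 5)*(-19) = -95*(-19) = 1805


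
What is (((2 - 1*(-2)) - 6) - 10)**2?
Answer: 144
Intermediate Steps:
(((2 - 1*(-2)) - 6) - 10)**2 = (((2 + 2) - 6) - 10)**2 = ((4 - 6) - 10)**2 = (-2 - 10)**2 = (-12)**2 = 144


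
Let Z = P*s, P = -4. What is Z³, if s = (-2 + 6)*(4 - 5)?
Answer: 4096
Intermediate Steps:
s = -4 (s = 4*(-1) = -4)
Z = 16 (Z = -4*(-4) = 16)
Z³ = 16³ = 4096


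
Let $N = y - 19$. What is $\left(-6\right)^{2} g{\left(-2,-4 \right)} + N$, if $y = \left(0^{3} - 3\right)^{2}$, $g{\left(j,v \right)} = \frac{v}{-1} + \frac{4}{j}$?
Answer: $62$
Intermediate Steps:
$g{\left(j,v \right)} = - v + \frac{4}{j}$ ($g{\left(j,v \right)} = v \left(-1\right) + \frac{4}{j} = - v + \frac{4}{j}$)
$y = 9$ ($y = \left(0 - 3\right)^{2} = \left(-3\right)^{2} = 9$)
$N = -10$ ($N = 9 - 19 = -10$)
$\left(-6\right)^{2} g{\left(-2,-4 \right)} + N = \left(-6\right)^{2} \left(\left(-1\right) \left(-4\right) + \frac{4}{-2}\right) - 10 = 36 \left(4 + 4 \left(- \frac{1}{2}\right)\right) - 10 = 36 \left(4 - 2\right) - 10 = 36 \cdot 2 - 10 = 72 - 10 = 62$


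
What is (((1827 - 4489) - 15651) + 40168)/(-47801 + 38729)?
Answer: -7285/3024 ≈ -2.4091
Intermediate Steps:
(((1827 - 4489) - 15651) + 40168)/(-47801 + 38729) = ((-2662 - 15651) + 40168)/(-9072) = (-18313 + 40168)*(-1/9072) = 21855*(-1/9072) = -7285/3024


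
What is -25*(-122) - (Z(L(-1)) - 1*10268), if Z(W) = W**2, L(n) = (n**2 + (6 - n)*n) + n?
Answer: 13269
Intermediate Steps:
L(n) = n + n**2 + n*(6 - n) (L(n) = (n**2 + n*(6 - n)) + n = n + n**2 + n*(6 - n))
-25*(-122) - (Z(L(-1)) - 1*10268) = -25*(-122) - ((7*(-1))**2 - 1*10268) = 3050 - ((-7)**2 - 10268) = 3050 - (49 - 10268) = 3050 - 1*(-10219) = 3050 + 10219 = 13269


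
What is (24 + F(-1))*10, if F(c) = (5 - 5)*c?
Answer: 240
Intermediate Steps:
F(c) = 0 (F(c) = 0*c = 0)
(24 + F(-1))*10 = (24 + 0)*10 = 24*10 = 240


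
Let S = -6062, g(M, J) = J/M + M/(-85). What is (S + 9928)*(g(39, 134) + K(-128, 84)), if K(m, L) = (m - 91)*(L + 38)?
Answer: -342374123666/3315 ≈ -1.0328e+8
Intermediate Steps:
K(m, L) = (-91 + m)*(38 + L)
g(M, J) = -M/85 + J/M (g(M, J) = J/M + M*(-1/85) = J/M - M/85 = -M/85 + J/M)
(S + 9928)*(g(39, 134) + K(-128, 84)) = (-6062 + 9928)*((-1/85*39 + 134/39) + (-3458 - 91*84 + 38*(-128) + 84*(-128))) = 3866*((-39/85 + 134*(1/39)) + (-3458 - 7644 - 4864 - 10752)) = 3866*((-39/85 + 134/39) - 26718) = 3866*(9869/3315 - 26718) = 3866*(-88560301/3315) = -342374123666/3315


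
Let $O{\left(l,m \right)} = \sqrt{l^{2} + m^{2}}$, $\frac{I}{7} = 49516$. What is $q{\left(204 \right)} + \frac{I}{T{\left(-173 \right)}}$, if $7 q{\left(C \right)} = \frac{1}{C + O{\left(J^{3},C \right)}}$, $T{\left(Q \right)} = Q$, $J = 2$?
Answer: $- \frac{38829367}{19376} + \frac{\sqrt{2605}}{112} \approx -2003.5$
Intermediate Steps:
$I = 346612$ ($I = 7 \cdot 49516 = 346612$)
$q{\left(C \right)} = \frac{1}{7 \left(C + \sqrt{64 + C^{2}}\right)}$ ($q{\left(C \right)} = \frac{1}{7 \left(C + \sqrt{\left(2^{3}\right)^{2} + C^{2}}\right)} = \frac{1}{7 \left(C + \sqrt{8^{2} + C^{2}}\right)} = \frac{1}{7 \left(C + \sqrt{64 + C^{2}}\right)}$)
$q{\left(204 \right)} + \frac{I}{T{\left(-173 \right)}} = \frac{1}{7 \left(204 + \sqrt{64 + 204^{2}}\right)} + \frac{346612}{-173} = \frac{1}{7 \left(204 + \sqrt{64 + 41616}\right)} + 346612 \left(- \frac{1}{173}\right) = \frac{1}{7 \left(204 + \sqrt{41680}\right)} - \frac{346612}{173} = \frac{1}{7 \left(204 + 4 \sqrt{2605}\right)} - \frac{346612}{173} = - \frac{346612}{173} + \frac{1}{7 \left(204 + 4 \sqrt{2605}\right)}$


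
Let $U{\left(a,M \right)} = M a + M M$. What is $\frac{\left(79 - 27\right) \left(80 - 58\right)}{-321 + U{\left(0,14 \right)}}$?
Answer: $- \frac{1144}{125} \approx -9.152$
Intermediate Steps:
$U{\left(a,M \right)} = M^{2} + M a$ ($U{\left(a,M \right)} = M a + M^{2} = M^{2} + M a$)
$\frac{\left(79 - 27\right) \left(80 - 58\right)}{-321 + U{\left(0,14 \right)}} = \frac{\left(79 - 27\right) \left(80 - 58\right)}{-321 + 14 \left(14 + 0\right)} = \frac{52 \cdot 22}{-321 + 14 \cdot 14} = \frac{1144}{-321 + 196} = \frac{1144}{-125} = 1144 \left(- \frac{1}{125}\right) = - \frac{1144}{125}$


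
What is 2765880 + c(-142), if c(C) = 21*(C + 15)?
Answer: 2763213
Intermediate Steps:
c(C) = 315 + 21*C (c(C) = 21*(15 + C) = 315 + 21*C)
2765880 + c(-142) = 2765880 + (315 + 21*(-142)) = 2765880 + (315 - 2982) = 2765880 - 2667 = 2763213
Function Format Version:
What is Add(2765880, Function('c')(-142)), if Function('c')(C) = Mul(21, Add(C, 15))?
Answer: 2763213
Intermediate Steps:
Function('c')(C) = Add(315, Mul(21, C)) (Function('c')(C) = Mul(21, Add(15, C)) = Add(315, Mul(21, C)))
Add(2765880, Function('c')(-142)) = Add(2765880, Add(315, Mul(21, -142))) = Add(2765880, Add(315, -2982)) = Add(2765880, -2667) = 2763213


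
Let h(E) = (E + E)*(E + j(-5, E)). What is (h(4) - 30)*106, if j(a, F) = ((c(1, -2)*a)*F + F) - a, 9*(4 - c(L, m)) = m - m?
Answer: -59996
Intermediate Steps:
c(L, m) = 4 (c(L, m) = 4 - (m - m)/9 = 4 - ⅑*0 = 4 + 0 = 4)
j(a, F) = F - a + 4*F*a (j(a, F) = ((4*a)*F + F) - a = (4*F*a + F) - a = (F + 4*F*a) - a = F - a + 4*F*a)
h(E) = 2*E*(5 - 18*E) (h(E) = (E + E)*(E + (E - 1*(-5) + 4*E*(-5))) = (2*E)*(E + (E + 5 - 20*E)) = (2*E)*(E + (5 - 19*E)) = (2*E)*(5 - 18*E) = 2*E*(5 - 18*E))
(h(4) - 30)*106 = (2*4*(5 - 18*4) - 30)*106 = (2*4*(5 - 72) - 30)*106 = (2*4*(-67) - 30)*106 = (-536 - 30)*106 = -566*106 = -59996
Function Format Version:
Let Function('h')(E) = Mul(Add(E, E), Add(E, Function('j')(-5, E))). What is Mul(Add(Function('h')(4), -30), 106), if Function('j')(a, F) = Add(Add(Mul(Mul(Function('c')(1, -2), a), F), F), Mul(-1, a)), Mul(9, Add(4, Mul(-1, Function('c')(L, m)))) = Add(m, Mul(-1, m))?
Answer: -59996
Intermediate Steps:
Function('c')(L, m) = 4 (Function('c')(L, m) = Add(4, Mul(Rational(-1, 9), Add(m, Mul(-1, m)))) = Add(4, Mul(Rational(-1, 9), 0)) = Add(4, 0) = 4)
Function('j')(a, F) = Add(F, Mul(-1, a), Mul(4, F, a)) (Function('j')(a, F) = Add(Add(Mul(Mul(4, a), F), F), Mul(-1, a)) = Add(Add(Mul(4, F, a), F), Mul(-1, a)) = Add(Add(F, Mul(4, F, a)), Mul(-1, a)) = Add(F, Mul(-1, a), Mul(4, F, a)))
Function('h')(E) = Mul(2, E, Add(5, Mul(-18, E))) (Function('h')(E) = Mul(Add(E, E), Add(E, Add(E, Mul(-1, -5), Mul(4, E, -5)))) = Mul(Mul(2, E), Add(E, Add(E, 5, Mul(-20, E)))) = Mul(Mul(2, E), Add(E, Add(5, Mul(-19, E)))) = Mul(Mul(2, E), Add(5, Mul(-18, E))) = Mul(2, E, Add(5, Mul(-18, E))))
Mul(Add(Function('h')(4), -30), 106) = Mul(Add(Mul(2, 4, Add(5, Mul(-18, 4))), -30), 106) = Mul(Add(Mul(2, 4, Add(5, -72)), -30), 106) = Mul(Add(Mul(2, 4, -67), -30), 106) = Mul(Add(-536, -30), 106) = Mul(-566, 106) = -59996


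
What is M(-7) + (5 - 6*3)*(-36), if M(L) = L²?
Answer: 517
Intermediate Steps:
M(-7) + (5 - 6*3)*(-36) = (-7)² + (5 - 6*3)*(-36) = 49 + (5 - 18)*(-36) = 49 - 13*(-36) = 49 + 468 = 517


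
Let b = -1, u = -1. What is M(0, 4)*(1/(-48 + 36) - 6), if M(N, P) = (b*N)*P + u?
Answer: 73/12 ≈ 6.0833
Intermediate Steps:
M(N, P) = -1 - N*P (M(N, P) = (-N)*P - 1 = -N*P - 1 = -1 - N*P)
M(0, 4)*(1/(-48 + 36) - 6) = (-1 - 1*0*4)*(1/(-48 + 36) - 6) = (-1 + 0)*(1/(-12) - 6) = -(-1/12 - 6) = -1*(-73/12) = 73/12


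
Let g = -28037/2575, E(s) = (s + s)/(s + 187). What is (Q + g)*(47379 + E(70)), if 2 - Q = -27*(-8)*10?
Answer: -68004616705641/661775 ≈ -1.0276e+8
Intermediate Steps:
E(s) = 2*s/(187 + s) (E(s) = (2*s)/(187 + s) = 2*s/(187 + s))
g = -28037/2575 (g = -28037*1/2575 = -28037/2575 ≈ -10.888)
Q = -2158 (Q = 2 - (-27*(-8))*10 = 2 - 216*10 = 2 - 1*2160 = 2 - 2160 = -2158)
(Q + g)*(47379 + E(70)) = (-2158 - 28037/2575)*(47379 + 2*70/(187 + 70)) = -5584887*(47379 + 2*70/257)/2575 = -5584887*(47379 + 2*70*(1/257))/2575 = -5584887*(47379 + 140/257)/2575 = -5584887/2575*12176543/257 = -68004616705641/661775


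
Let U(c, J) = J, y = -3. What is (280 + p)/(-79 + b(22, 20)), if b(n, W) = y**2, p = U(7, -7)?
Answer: -39/10 ≈ -3.9000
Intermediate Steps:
p = -7
b(n, W) = 9 (b(n, W) = (-3)**2 = 9)
(280 + p)/(-79 + b(22, 20)) = (280 - 7)/(-79 + 9) = 273/(-70) = 273*(-1/70) = -39/10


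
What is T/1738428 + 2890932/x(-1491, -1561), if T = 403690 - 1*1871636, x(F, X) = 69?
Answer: 837595974437/19991922 ≈ 41897.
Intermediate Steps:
T = -1467946 (T = 403690 - 1871636 = -1467946)
T/1738428 + 2890932/x(-1491, -1561) = -1467946/1738428 + 2890932/69 = -1467946*1/1738428 + 2890932*(1/69) = -733973/869214 + 963644/23 = 837595974437/19991922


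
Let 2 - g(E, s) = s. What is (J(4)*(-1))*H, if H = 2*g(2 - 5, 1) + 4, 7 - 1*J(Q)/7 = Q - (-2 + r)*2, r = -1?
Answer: 126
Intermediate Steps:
J(Q) = 7 - 7*Q (J(Q) = 49 - 7*(Q - (-2 - 1)*2) = 49 - 7*(Q - (-3)*2) = 49 - 7*(Q - 1*(-6)) = 49 - 7*(Q + 6) = 49 - 7*(6 + Q) = 49 + (-42 - 7*Q) = 7 - 7*Q)
g(E, s) = 2 - s
H = 6 (H = 2*(2 - 1*1) + 4 = 2*(2 - 1) + 4 = 2*1 + 4 = 2 + 4 = 6)
(J(4)*(-1))*H = ((7 - 7*4)*(-1))*6 = ((7 - 28)*(-1))*6 = -21*(-1)*6 = 21*6 = 126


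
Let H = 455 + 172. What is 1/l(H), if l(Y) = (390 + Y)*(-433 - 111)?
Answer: -1/553248 ≈ -1.8075e-6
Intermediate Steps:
H = 627
l(Y) = -212160 - 544*Y (l(Y) = (390 + Y)*(-544) = -212160 - 544*Y)
1/l(H) = 1/(-212160 - 544*627) = 1/(-212160 - 341088) = 1/(-553248) = -1/553248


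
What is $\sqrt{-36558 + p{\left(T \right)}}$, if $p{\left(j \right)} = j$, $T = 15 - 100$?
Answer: $i \sqrt{36643} \approx 191.42 i$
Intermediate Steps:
$T = -85$ ($T = 15 - 100 = -85$)
$\sqrt{-36558 + p{\left(T \right)}} = \sqrt{-36558 - 85} = \sqrt{-36643} = i \sqrt{36643}$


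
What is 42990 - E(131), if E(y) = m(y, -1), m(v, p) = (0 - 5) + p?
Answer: 42996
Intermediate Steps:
m(v, p) = -5 + p
E(y) = -6 (E(y) = -5 - 1 = -6)
42990 - E(131) = 42990 - 1*(-6) = 42990 + 6 = 42996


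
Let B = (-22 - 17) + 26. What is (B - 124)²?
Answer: 18769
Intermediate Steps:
B = -13 (B = -39 + 26 = -13)
(B - 124)² = (-13 - 124)² = (-137)² = 18769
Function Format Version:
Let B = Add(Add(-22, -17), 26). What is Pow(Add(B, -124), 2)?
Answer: 18769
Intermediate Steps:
B = -13 (B = Add(-39, 26) = -13)
Pow(Add(B, -124), 2) = Pow(Add(-13, -124), 2) = Pow(-137, 2) = 18769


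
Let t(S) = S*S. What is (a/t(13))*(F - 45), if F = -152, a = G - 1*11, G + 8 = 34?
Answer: -2955/169 ≈ -17.485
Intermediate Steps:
G = 26 (G = -8 + 34 = 26)
t(S) = S²
a = 15 (a = 26 - 1*11 = 26 - 11 = 15)
(a/t(13))*(F - 45) = (15/(13²))*(-152 - 45) = (15/169)*(-197) = -2955/169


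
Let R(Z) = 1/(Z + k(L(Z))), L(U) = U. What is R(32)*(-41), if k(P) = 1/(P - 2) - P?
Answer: -1230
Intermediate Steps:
k(P) = 1/(-2 + P) - P
R(Z) = 1/(Z + (1 - Z² + 2*Z)/(-2 + Z))
R(32)*(-41) = (-2 + 32)*(-41) = 30*(-41) = -1230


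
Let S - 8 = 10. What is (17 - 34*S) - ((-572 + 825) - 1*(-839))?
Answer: -1687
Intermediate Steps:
S = 18 (S = 8 + 10 = 18)
(17 - 34*S) - ((-572 + 825) - 1*(-839)) = (17 - 34*18) - ((-572 + 825) - 1*(-839)) = (17 - 612) - (253 + 839) = -595 - 1*1092 = -595 - 1092 = -1687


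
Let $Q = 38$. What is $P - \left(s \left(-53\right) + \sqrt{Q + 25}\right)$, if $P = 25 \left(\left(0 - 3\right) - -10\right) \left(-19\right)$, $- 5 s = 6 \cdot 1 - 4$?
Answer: $- \frac{16731}{5} - 3 \sqrt{7} \approx -3354.1$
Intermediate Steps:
$s = - \frac{2}{5}$ ($s = - \frac{6 \cdot 1 - 4}{5} = - \frac{6 - 4}{5} = \left(- \frac{1}{5}\right) 2 = - \frac{2}{5} \approx -0.4$)
$P = -3325$ ($P = 25 \left(\left(0 - 3\right) + 10\right) \left(-19\right) = 25 \left(-3 + 10\right) \left(-19\right) = 25 \cdot 7 \left(-19\right) = 175 \left(-19\right) = -3325$)
$P - \left(s \left(-53\right) + \sqrt{Q + 25}\right) = -3325 - \left(\left(- \frac{2}{5}\right) \left(-53\right) + \sqrt{38 + 25}\right) = -3325 - \left(\frac{106}{5} + \sqrt{63}\right) = -3325 - \left(\frac{106}{5} + 3 \sqrt{7}\right) = - \frac{16731}{5} - 3 \sqrt{7}$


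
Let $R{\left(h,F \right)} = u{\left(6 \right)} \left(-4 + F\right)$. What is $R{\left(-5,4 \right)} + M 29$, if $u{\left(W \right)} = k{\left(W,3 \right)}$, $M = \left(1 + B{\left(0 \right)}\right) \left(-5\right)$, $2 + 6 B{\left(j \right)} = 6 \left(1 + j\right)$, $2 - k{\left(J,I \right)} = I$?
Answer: $- \frac{725}{3} \approx -241.67$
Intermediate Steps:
$k{\left(J,I \right)} = 2 - I$
$B{\left(j \right)} = \frac{2}{3} + j$ ($B{\left(j \right)} = - \frac{1}{3} + \frac{6 \left(1 + j\right)}{6} = - \frac{1}{3} + \frac{6 + 6 j}{6} = - \frac{1}{3} + \left(1 + j\right) = \frac{2}{3} + j$)
$M = - \frac{25}{3}$ ($M = \left(1 + \left(\frac{2}{3} + 0\right)\right) \left(-5\right) = \left(1 + \frac{2}{3}\right) \left(-5\right) = \frac{5}{3} \left(-5\right) = - \frac{25}{3} \approx -8.3333$)
$u{\left(W \right)} = -1$ ($u{\left(W \right)} = 2 - 3 = -1$)
$R{\left(h,F \right)} = 4 - F$ ($R{\left(h,F \right)} = - (-4 + F) = 4 - F$)
$R{\left(-5,4 \right)} + M 29 = \left(4 - 4\right) - \frac{725}{3} = 0 - \frac{725}{3} = - \frac{725}{3}$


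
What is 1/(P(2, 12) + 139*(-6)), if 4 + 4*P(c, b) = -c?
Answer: -2/1671 ≈ -0.0011969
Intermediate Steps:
P(c, b) = -1 - c/4 (P(c, b) = -1 + (-c)/4 = -1 - c/4)
1/(P(2, 12) + 139*(-6)) = 1/((-1 - ¼*2) + 139*(-6)) = 1/((-1 - ½) - 834) = 1/(-3/2 - 834) = 1/(-1671/2) = -2/1671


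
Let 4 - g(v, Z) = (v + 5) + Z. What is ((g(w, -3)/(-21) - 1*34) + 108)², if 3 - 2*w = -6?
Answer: 9690769/1764 ≈ 5493.6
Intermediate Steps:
w = 9/2 (w = 3/2 - ½*(-6) = 3/2 + 3 = 9/2 ≈ 4.5000)
g(v, Z) = -1 - Z - v (g(v, Z) = 4 - ((v + 5) + Z) = 4 - ((5 + v) + Z) = 4 - (5 + Z + v) = 4 + (-5 - Z - v) = -1 - Z - v)
((g(w, -3)/(-21) - 1*34) + 108)² = (((-1 - 1*(-3) - 1*9/2)/(-21) - 1*34) + 108)² = (((-1 + 3 - 9/2)*(-1/21) - 34) + 108)² = ((-5/2*(-1/21) - 34) + 108)² = ((5/42 - 34) + 108)² = (-1423/42 + 108)² = (3113/42)² = 9690769/1764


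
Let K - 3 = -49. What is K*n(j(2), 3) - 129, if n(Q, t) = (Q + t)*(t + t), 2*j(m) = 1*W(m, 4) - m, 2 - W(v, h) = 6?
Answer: -129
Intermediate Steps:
K = -46 (K = 3 - 49 = -46)
W(v, h) = -4 (W(v, h) = 2 - 1*6 = 2 - 6 = -4)
j(m) = -2 - m/2 (j(m) = (1*(-4) - m)/2 = (-4 - m)/2 = -2 - m/2)
n(Q, t) = 2*t*(Q + t) (n(Q, t) = (Q + t)*(2*t) = 2*t*(Q + t))
K*n(j(2), 3) - 129 = -92*3*((-2 - ½*2) + 3) - 129 = -92*3*((-2 - 1) + 3) - 129 = -92*3*(-3 + 3) - 129 = -92*3*0 - 129 = -46*0 - 129 = 0 - 129 = -129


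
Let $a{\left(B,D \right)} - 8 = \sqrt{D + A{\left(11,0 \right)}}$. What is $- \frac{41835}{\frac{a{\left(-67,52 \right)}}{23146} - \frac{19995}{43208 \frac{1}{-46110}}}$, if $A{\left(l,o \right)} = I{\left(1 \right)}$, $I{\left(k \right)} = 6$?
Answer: $- \frac{18600779114777858032607540}{9487324071964911415712483} + \frac{37661950937787880 \sqrt{58}}{9487324071964911415712483} \approx -1.9606$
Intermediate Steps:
$A{\left(l,o \right)} = 6$
$a{\left(B,D \right)} = 8 + \sqrt{6 + D}$ ($a{\left(B,D \right)} = 8 + \sqrt{D + 6} = 8 + \sqrt{6 + D}$)
$- \frac{41835}{\frac{a{\left(-67,52 \right)}}{23146} - \frac{19995}{43208 \frac{1}{-46110}}} = - \frac{41835}{\frac{8 + \sqrt{6 + 52}}{23146} - \frac{19995}{43208 \frac{1}{-46110}}} = - \frac{41835}{\left(8 + \sqrt{58}\right) \frac{1}{23146} - \frac{19995}{43208 \left(- \frac{1}{46110}\right)}} = - \frac{41835}{\left(\frac{4}{11573} + \frac{\sqrt{58}}{23146}\right) - \frac{19995}{- \frac{21604}{23055}}} = - \frac{41835}{\left(\frac{4}{11573} + \frac{\sqrt{58}}{23146}\right) - - \frac{460984725}{21604}} = - \frac{41835}{\left(\frac{4}{11573} + \frac{\sqrt{58}}{23146}\right) + \frac{460984725}{21604}} = - \frac{41835}{\frac{5334976308841}{250023092} + \frac{\sqrt{58}}{23146}}$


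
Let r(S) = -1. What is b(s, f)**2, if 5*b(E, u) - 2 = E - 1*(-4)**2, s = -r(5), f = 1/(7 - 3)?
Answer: 169/25 ≈ 6.7600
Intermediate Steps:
f = 1/4 ≈ 0.25000
s = 1 (s = -1*(-1) = 1)
b(E, u) = -14/5 + E/5 (b(E, u) = 2/5 + (E - 1*(-4)**2)/5 = 2/5 + (E - 1*16)/5 = 2/5 + (E - 16)/5 = 2/5 + (-16 + E)/5 = 2/5 + (-16/5 + E/5) = -14/5 + E/5)
b(s, f)**2 = (-14/5 + (1/5)*1)**2 = (-14/5 + 1/5)**2 = (-13/5)**2 = 169/25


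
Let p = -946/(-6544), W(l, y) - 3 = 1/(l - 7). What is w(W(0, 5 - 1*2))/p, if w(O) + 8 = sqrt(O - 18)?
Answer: -26176/473 + 3272*I*sqrt(742)/3311 ≈ -55.34 + 26.919*I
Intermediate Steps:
W(l, y) = 3 + 1/(-7 + l) (W(l, y) = 3 + 1/(l - 7) = 3 + 1/(-7 + l))
w(O) = -8 + sqrt(-18 + O) (w(O) = -8 + sqrt(O - 18) = -8 + sqrt(-18 + O))
p = 473/3272 (p = -946*(-1/6544) = 473/3272 ≈ 0.14456)
w(W(0, 5 - 1*2))/p = (-8 + sqrt(-18 + (-20 + 3*0)/(-7 + 0)))/(473/3272) = (-8 + sqrt(-18 + (-20 + 0)/(-7)))*(3272/473) = (-8 + sqrt(-18 - 1/7*(-20)))*(3272/473) = (-8 + sqrt(-18 + 20/7))*(3272/473) = (-8 + sqrt(-106/7))*(3272/473) = (-8 + I*sqrt(742)/7)*(3272/473) = -26176/473 + 3272*I*sqrt(742)/3311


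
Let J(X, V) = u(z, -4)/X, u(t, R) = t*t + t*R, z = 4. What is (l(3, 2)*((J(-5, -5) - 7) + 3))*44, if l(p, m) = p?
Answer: -528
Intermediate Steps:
u(t, R) = t² + R*t
J(X, V) = 0 (J(X, V) = (4*(-4 + 4))/X = (4*0)/X = 0/X = 0)
(l(3, 2)*((J(-5, -5) - 7) + 3))*44 = (3*((0 - 7) + 3))*44 = (3*(-7 + 3))*44 = (3*(-4))*44 = -12*44 = -528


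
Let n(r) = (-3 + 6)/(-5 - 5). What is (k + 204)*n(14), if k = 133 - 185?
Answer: -228/5 ≈ -45.600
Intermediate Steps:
k = -52
n(r) = -3/10 (n(r) = 3/(-10) = 3*(-⅒) = -3/10)
(k + 204)*n(14) = (-52 + 204)*(-3/10) = 152*(-3/10) = -228/5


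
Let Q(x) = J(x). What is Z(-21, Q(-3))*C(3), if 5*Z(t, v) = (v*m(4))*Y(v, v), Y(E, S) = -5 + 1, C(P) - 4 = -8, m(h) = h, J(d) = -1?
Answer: -64/5 ≈ -12.800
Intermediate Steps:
Q(x) = -1
C(P) = -4 (C(P) = 4 - 8 = -4)
Y(E, S) = -4
Z(t, v) = -16*v/5 (Z(t, v) = ((v*4)*(-4))/5 = ((4*v)*(-4))/5 = (-16*v)/5 = -16*v/5)
Z(-21, Q(-3))*C(3) = -16/5*(-1)*(-4) = (16/5)*(-4) = -64/5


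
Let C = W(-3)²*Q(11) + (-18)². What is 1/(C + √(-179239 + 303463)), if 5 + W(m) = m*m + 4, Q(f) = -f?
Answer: -95/5044 - √1941/2522 ≈ -0.036303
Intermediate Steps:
W(m) = -1 + m² (W(m) = -5 + (m*m + 4) = -5 + (m² + 4) = -5 + (4 + m²) = -1 + m²)
C = -380 (C = (-1 + (-3)²)²*(-1*11) + (-18)² = (-1 + 9)²*(-11) + 324 = 8²*(-11) + 324 = 64*(-11) + 324 = -704 + 324 = -380)
1/(C + √(-179239 + 303463)) = 1/(-380 + √(-179239 + 303463)) = 1/(-380 + √124224) = 1/(-380 + 8*√1941)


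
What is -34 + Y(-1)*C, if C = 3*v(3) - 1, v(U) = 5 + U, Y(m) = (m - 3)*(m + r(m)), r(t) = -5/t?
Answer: -402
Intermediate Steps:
Y(m) = (-3 + m)*(m - 5/m) (Y(m) = (m - 3)*(m - 5/m) = (-3 + m)*(m - 5/m))
C = 23 (C = 3*(5 + 3) - 1 = 3*8 - 1 = 24 - 1 = 23)
-34 + Y(-1)*C = -34 + (-5 + (-1)² - 3*(-1) + 15/(-1))*23 = -34 + (-5 + 1 + 3 + 15*(-1))*23 = -34 + (-5 + 1 + 3 - 15)*23 = -34 - 16*23 = -34 - 368 = -402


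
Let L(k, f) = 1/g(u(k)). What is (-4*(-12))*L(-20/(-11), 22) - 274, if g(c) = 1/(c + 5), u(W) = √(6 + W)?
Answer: -34 + 48*√946/11 ≈ 100.21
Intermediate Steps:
g(c) = 1/(5 + c)
L(k, f) = 5 + √(6 + k) (L(k, f) = 1/(1/(5 + √(6 + k))) = 5 + √(6 + k))
(-4*(-12))*L(-20/(-11), 22) - 274 = (-4*(-12))*(5 + √(6 - 20/(-11))) - 274 = 48*(5 + √(6 - 20*(-1/11))) - 274 = 48*(5 + √(6 + 20/11)) - 274 = 48*(5 + √(86/11)) - 274 = 48*(5 + √946/11) - 274 = (240 + 48*√946/11) - 274 = -34 + 48*√946/11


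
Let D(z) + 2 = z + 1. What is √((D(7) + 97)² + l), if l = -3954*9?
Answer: I*√24977 ≈ 158.04*I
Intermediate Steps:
D(z) = -1 + z (D(z) = -2 + (z + 1) = -2 + (1 + z) = -1 + z)
l = -35586
√((D(7) + 97)² + l) = √(((-1 + 7) + 97)² - 35586) = √((6 + 97)² - 35586) = √(103² - 35586) = √(10609 - 35586) = √(-24977) = I*√24977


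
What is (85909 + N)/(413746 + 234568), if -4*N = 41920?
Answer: 75429/648314 ≈ 0.11635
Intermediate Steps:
N = -10480 (N = -¼*41920 = -10480)
(85909 + N)/(413746 + 234568) = (85909 - 10480)/(413746 + 234568) = 75429/648314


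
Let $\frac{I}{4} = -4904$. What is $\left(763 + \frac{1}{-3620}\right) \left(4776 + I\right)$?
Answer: $- \frac{2049447778}{181} \approx -1.1323 \cdot 10^{7}$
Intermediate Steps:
$I = -19616$ ($I = 4 \left(-4904\right) = -19616$)
$\left(763 + \frac{1}{-3620}\right) \left(4776 + I\right) = \left(763 + \frac{1}{-3620}\right) \left(4776 - 19616\right) = \left(763 - \frac{1}{3620}\right) \left(-14840\right) = \frac{2762059}{3620} \left(-14840\right) = - \frac{2049447778}{181}$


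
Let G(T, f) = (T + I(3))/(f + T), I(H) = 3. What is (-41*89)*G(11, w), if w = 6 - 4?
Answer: -51086/13 ≈ -3929.7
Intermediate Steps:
w = 2
G(T, f) = (3 + T)/(T + f) (G(T, f) = (T + 3)/(f + T) = (3 + T)/(T + f))
(-41*89)*G(11, w) = (-41*89)*((3 + 11)/(11 + 2)) = -3649*14/13 = -51086/13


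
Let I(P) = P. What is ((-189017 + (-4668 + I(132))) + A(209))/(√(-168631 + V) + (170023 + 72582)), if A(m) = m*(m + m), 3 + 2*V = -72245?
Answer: -1717497837/3923826052 + 35397*I*√204755/19619130260 ≈ -0.43771 + 0.0008164*I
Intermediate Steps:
V = -36124 (V = -3/2 + (½)*(-72245) = -3/2 - 72245/2 = -36124)
A(m) = 2*m² (A(m) = m*(2*m) = 2*m²)
((-189017 + (-4668 + I(132))) + A(209))/(√(-168631 + V) + (170023 + 72582)) = ((-189017 + (-4668 + 132)) + 2*209²)/(√(-168631 - 36124) + (170023 + 72582)) = ((-189017 - 4536) + 2*43681)/(√(-204755) + 242605) = (-193553 + 87362)/(I*√204755 + 242605) = -106191/(242605 + I*√204755)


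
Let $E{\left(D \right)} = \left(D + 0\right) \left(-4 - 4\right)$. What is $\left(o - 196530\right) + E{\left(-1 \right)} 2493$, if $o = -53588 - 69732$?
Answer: $-299906$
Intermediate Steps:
$E{\left(D \right)} = - 8 D$ ($E{\left(D \right)} = D \left(-8\right) = - 8 D$)
$o = -123320$
$\left(o - 196530\right) + E{\left(-1 \right)} 2493 = \left(-123320 - 196530\right) + \left(-8\right) \left(-1\right) 2493 = -319850 + 8 \cdot 2493 = -319850 + 19944 = -299906$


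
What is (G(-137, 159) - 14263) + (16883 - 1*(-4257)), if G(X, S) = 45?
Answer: 6922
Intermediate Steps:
(G(-137, 159) - 14263) + (16883 - 1*(-4257)) = (45 - 14263) + (16883 - 1*(-4257)) = -14218 + (16883 + 4257) = -14218 + 21140 = 6922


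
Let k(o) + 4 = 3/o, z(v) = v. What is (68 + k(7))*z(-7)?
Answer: -451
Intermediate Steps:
k(o) = -4 + 3/o
(68 + k(7))*z(-7) = (68 + (-4 + 3/7))*(-7) = (68 - 25/7)*(-7) = (451/7)*(-7) = -451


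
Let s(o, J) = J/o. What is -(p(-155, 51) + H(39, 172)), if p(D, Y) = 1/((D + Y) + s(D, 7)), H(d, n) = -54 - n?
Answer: 3644857/16127 ≈ 226.01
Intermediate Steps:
p(D, Y) = 1/(D + Y + 7/D) (p(D, Y) = 1/((D + Y) + 7/D) = 1/(D + Y + 7/D))
-(p(-155, 51) + H(39, 172)) = -(-155/(7 - 155*(-155 + 51)) + (-54 - 1*172)) = -(-155/(7 - 155*(-104)) + (-54 - 172)) = -(-155/(7 + 16120) - 226) = -(-155/16127 - 226) = -1*(-3644857/16127) = 3644857/16127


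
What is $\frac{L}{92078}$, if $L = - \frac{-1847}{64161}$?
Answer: $\frac{1847}{5907816558} \approx 3.1264 \cdot 10^{-7}$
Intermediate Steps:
$L = \frac{1847}{64161}$ ($L = - \frac{-1847}{64161} = \left(-1\right) \left(- \frac{1847}{64161}\right) = \frac{1847}{64161} \approx 0.028787$)
$\frac{L}{92078} = \frac{1847}{64161 \cdot 92078} = \frac{1847}{64161} \cdot \frac{1}{92078} = \frac{1847}{5907816558}$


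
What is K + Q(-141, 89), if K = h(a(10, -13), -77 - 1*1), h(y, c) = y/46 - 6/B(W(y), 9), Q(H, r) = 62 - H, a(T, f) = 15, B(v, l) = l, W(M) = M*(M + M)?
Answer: 27967/138 ≈ 202.66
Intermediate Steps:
W(M) = 2*M² (W(M) = M*(2*M) = 2*M²)
h(y, c) = -⅔ + y/46 (h(y, c) = y/46 - 6/9 = y*(1/46) - 6*⅑ = y/46 - ⅔ = -⅔ + y/46)
K = -47/138 (K = -⅔ + (1/46)*15 = -⅔ + 15/46 = -47/138 ≈ -0.34058)
K + Q(-141, 89) = -47/138 + (62 - 1*(-141)) = -47/138 + (62 + 141) = -47/138 + 203 = 27967/138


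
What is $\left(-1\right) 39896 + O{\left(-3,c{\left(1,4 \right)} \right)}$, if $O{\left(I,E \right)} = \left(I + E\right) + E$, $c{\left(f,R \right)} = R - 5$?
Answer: $-39901$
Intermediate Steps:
$c{\left(f,R \right)} = -5 + R$ ($c{\left(f,R \right)} = R - 5 = -5 + R$)
$O{\left(I,E \right)} = I + 2 E$ ($O{\left(I,E \right)} = \left(E + I\right) + E = I + 2 E$)
$\left(-1\right) 39896 + O{\left(-3,c{\left(1,4 \right)} \right)} = \left(-1\right) 39896 - \left(3 - 2 \left(-5 + 4\right)\right) = -39896 + \left(-3 + 2 \left(-1\right)\right) = -39896 - 5 = -39901$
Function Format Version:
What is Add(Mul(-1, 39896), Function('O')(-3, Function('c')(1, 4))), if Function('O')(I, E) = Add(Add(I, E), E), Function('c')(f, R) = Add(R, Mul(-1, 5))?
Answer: -39901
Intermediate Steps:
Function('c')(f, R) = Add(-5, R) (Function('c')(f, R) = Add(R, -5) = Add(-5, R))
Function('O')(I, E) = Add(I, Mul(2, E)) (Function('O')(I, E) = Add(Add(E, I), E) = Add(I, Mul(2, E)))
Add(Mul(-1, 39896), Function('O')(-3, Function('c')(1, 4))) = Add(Mul(-1, 39896), Add(-3, Mul(2, Add(-5, 4)))) = Add(-39896, Add(-3, Mul(2, -1))) = Add(-39896, Add(-3, -2)) = Add(-39896, -5) = -39901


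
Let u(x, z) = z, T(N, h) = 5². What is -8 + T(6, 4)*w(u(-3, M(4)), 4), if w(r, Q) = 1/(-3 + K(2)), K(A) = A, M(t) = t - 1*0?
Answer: -33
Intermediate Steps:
M(t) = t (M(t) = t + 0 = t)
T(N, h) = 25
w(r, Q) = -1 (w(r, Q) = 1/(-3 + 2) = 1/(-1) = -1)
-8 + T(6, 4)*w(u(-3, M(4)), 4) = -8 + 25*(-1) = -8 - 25 = -33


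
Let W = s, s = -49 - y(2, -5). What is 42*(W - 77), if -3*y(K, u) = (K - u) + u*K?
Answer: -5334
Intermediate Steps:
y(K, u) = -K/3 + u/3 - K*u/3 (y(K, u) = -((K - u) + u*K)/3 = -((K - u) + K*u)/3 = -(K - u + K*u)/3 = -K/3 + u/3 - K*u/3)
s = -50 (s = -49 - (-⅓*2 + (⅓)*(-5) - ⅓*2*(-5)) = -49 - (-⅔ - 5/3 + 10/3) = -49 - 1*1 = -49 - 1 = -50)
W = -50
42*(W - 77) = 42*(-50 - 77) = 42*(-127) = -5334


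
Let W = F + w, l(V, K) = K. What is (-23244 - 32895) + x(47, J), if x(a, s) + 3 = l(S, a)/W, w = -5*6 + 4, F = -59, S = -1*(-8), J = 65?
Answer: -4772117/85 ≈ -56143.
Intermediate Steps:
S = 8
w = -26 (w = -30 + 4 = -26)
W = -85 (W = -59 - 26 = -85)
x(a, s) = -3 - a/85 (x(a, s) = -3 + a/(-85) = -3 + a*(-1/85) = -3 - a/85)
(-23244 - 32895) + x(47, J) = (-23244 - 32895) + (-3 - 1/85*47) = -56139 + (-3 - 47/85) = -56139 - 302/85 = -4772117/85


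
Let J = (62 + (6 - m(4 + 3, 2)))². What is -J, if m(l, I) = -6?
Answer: -5476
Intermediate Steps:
J = 5476 (J = (62 + (6 - 1*(-6)))² = (62 + (6 + 6))² = (62 + 12)² = 74² = 5476)
-J = -1*5476 = -5476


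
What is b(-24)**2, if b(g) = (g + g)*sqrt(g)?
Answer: -55296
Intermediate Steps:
b(g) = 2*g**(3/2) (b(g) = (2*g)*sqrt(g) = 2*g**(3/2))
b(-24)**2 = (2*(-24)**(3/2))**2 = (2*(-48*I*sqrt(6)))**2 = (-96*I*sqrt(6))**2 = -55296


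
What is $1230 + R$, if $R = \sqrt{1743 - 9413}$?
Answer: $1230 + i \sqrt{7670} \approx 1230.0 + 87.578 i$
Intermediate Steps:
$R = i \sqrt{7670}$ ($R = \sqrt{-7670} = i \sqrt{7670} \approx 87.578 i$)
$1230 + R = 1230 + i \sqrt{7670}$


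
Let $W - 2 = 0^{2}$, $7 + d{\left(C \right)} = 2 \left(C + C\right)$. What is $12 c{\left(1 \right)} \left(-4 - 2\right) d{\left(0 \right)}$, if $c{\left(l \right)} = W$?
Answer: $1008$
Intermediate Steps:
$d{\left(C \right)} = -7 + 4 C$ ($d{\left(C \right)} = -7 + 2 \left(C + C\right) = -7 + 2 \cdot 2 C = -7 + 4 C$)
$W = 2$ ($W = 2 + 0^{2} = 2 + 0 = 2$)
$c{\left(l \right)} = 2$
$12 c{\left(1 \right)} \left(-4 - 2\right) d{\left(0 \right)} = 12 \cdot 2 \left(-4 - 2\right) \left(-7 + 4 \cdot 0\right) = 24 \left(- 6 \left(-7 + 0\right)\right) = 24 \left(\left(-6\right) \left(-7\right)\right) = 24 \cdot 42 = 1008$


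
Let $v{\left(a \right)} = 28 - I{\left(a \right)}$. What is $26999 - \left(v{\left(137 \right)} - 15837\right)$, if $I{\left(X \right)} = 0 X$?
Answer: $42808$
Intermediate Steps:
$I{\left(X \right)} = 0$
$v{\left(a \right)} = 28$ ($v{\left(a \right)} = 28 - 0 = 28 + 0 = 28$)
$26999 - \left(v{\left(137 \right)} - 15837\right) = 26999 - \left(28 - 15837\right) = 26999 - -15809 = 26999 + 15809 = 42808$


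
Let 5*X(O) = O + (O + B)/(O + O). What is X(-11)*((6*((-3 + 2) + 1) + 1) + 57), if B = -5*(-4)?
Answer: -7279/55 ≈ -132.35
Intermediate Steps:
B = 20
X(O) = O/5 + (20 + O)/(10*O) (X(O) = (O + (O + 20)/(O + O))/5 = (O + (20 + O)/((2*O)))/5 = (O + (20 + O)*(1/(2*O)))/5 = (O + (20 + O)/(2*O))/5 = O/5 + (20 + O)/(10*O))
X(-11)*((6*((-3 + 2) + 1) + 1) + 57) = (⅒ + 2/(-11) + (⅕)*(-11))*((6*((-3 + 2) + 1) + 1) + 57) = (⅒ + 2*(-1/11) - 11/5)*((6*(-1 + 1) + 1) + 57) = (⅒ - 2/11 - 11/5)*((6*0 + 1) + 57) = -251*((0 + 1) + 57)/110 = -251*(1 + 57)/110 = -251/110*58 = -7279/55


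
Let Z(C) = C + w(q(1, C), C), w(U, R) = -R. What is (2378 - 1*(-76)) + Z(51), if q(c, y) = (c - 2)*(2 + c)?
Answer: 2454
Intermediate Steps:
q(c, y) = (-2 + c)*(2 + c)
Z(C) = 0 (Z(C) = C - C = 0)
(2378 - 1*(-76)) + Z(51) = (2378 - 1*(-76)) + 0 = (2378 + 76) + 0 = 2454 + 0 = 2454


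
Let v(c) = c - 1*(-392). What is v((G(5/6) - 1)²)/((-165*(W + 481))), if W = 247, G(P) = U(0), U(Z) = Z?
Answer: -131/40040 ≈ -0.0032717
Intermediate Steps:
G(P) = 0
v(c) = 392 + c (v(c) = c + 392 = 392 + c)
v((G(5/6) - 1)²)/((-165*(W + 481))) = (392 + (0 - 1)²)/((-165*(247 + 481))) = (392 + (-1)²)/((-165*728)) = (392 + 1)/(-120120) = 393*(-1/120120) = -131/40040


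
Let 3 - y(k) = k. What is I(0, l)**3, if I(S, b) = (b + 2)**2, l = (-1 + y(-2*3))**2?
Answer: 82653950016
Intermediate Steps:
y(k) = 3 - k
l = 64 (l = (-1 + (3 - (-2)*3))**2 = (-1 + (3 - 1*(-6)))**2 = (-1 + (3 + 6))**2 = (-1 + 9)**2 = 8**2 = 64)
I(S, b) = (2 + b)**2
I(0, l)**3 = ((2 + 64)**2)**3 = (66**2)**3 = 4356**3 = 82653950016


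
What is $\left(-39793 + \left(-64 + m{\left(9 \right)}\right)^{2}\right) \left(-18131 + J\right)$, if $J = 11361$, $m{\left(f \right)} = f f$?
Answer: $267442080$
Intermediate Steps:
$m{\left(f \right)} = f^{2}$
$\left(-39793 + \left(-64 + m{\left(9 \right)}\right)^{2}\right) \left(-18131 + J\right) = \left(-39793 + \left(-64 + 9^{2}\right)^{2}\right) \left(-18131 + 11361\right) = \left(-39793 + \left(-64 + 81\right)^{2}\right) \left(-6770\right) = \left(-39793 + 17^{2}\right) \left(-6770\right) = \left(-39793 + 289\right) \left(-6770\right) = \left(-39504\right) \left(-6770\right) = 267442080$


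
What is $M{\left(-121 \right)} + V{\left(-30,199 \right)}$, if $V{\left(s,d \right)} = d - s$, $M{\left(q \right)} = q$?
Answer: $108$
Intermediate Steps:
$M{\left(-121 \right)} + V{\left(-30,199 \right)} = -121 + \left(199 - -30\right) = -121 + \left(199 + 30\right) = -121 + 229 = 108$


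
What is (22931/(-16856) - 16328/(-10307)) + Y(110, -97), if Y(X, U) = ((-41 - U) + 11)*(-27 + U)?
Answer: -1443349776985/173734792 ≈ -8307.8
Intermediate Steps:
Y(X, U) = (-30 - U)*(-27 + U)
(22931/(-16856) - 16328/(-10307)) + Y(110, -97) = (22931/(-16856) - 16328/(-10307)) + (810 - 1*(-97)² - 3*(-97)) = (22931*(-1/16856) - 16328*(-1/10307)) + (810 - 1*9409 + 291) = (-22931/16856 + 16328/10307) + (810 - 9409 + 291) = 38874951/173734792 - 8308 = -1443349776985/173734792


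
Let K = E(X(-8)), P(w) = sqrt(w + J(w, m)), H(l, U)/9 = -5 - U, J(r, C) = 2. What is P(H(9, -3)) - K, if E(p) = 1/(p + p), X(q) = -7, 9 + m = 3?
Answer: 1/14 + 4*I ≈ 0.071429 + 4.0*I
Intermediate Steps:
m = -6 (m = -9 + 3 = -6)
H(l, U) = -45 - 9*U (H(l, U) = 9*(-5 - U) = -45 - 9*U)
E(p) = 1/(2*p)
P(w) = sqrt(2 + w) (P(w) = sqrt(w + 2) = sqrt(2 + w))
K = -1/14 (K = (1/2)/(-7) = (1/2)*(-1/7) = -1/14 ≈ -0.071429)
P(H(9, -3)) - K = sqrt(2 + (-45 - 9*(-3))) - 1*(-1/14) = sqrt(2 + (-45 + 27)) + 1/14 = sqrt(2 - 18) + 1/14 = sqrt(-16) + 1/14 = 4*I + 1/14 = 1/14 + 4*I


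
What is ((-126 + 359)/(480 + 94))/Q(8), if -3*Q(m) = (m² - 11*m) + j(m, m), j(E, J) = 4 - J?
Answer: 699/16072 ≈ 0.043492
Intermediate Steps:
Q(m) = -4/3 + 4*m - m²/3 (Q(m) = -((m² - 11*m) + (4 - m))/3 = -(4 + m² - 12*m)/3 = -4/3 + 4*m - m²/3)
((-126 + 359)/(480 + 94))/Q(8) = ((-126 + 359)/(480 + 94))/(-4/3 + 4*8 - ⅓*8²) = (233/574)/(-4/3 + 32 - ⅓*64) = (233*(1/574))/(-4/3 + 32 - 64/3) = 233/(574*(28/3)) = (233/574)*(3/28) = 699/16072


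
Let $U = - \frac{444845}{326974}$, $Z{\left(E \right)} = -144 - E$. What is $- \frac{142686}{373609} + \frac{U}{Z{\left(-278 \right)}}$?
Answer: $- \frac{6417916125581}{16369497508244} \approx -0.39207$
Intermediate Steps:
$U = - \frac{444845}{326974}$ ($U = \left(-444845\right) \frac{1}{326974} = - \frac{444845}{326974} \approx -1.3605$)
$- \frac{142686}{373609} + \frac{U}{Z{\left(-278 \right)}} = - \frac{142686}{373609} - \frac{444845}{326974 \left(-144 - -278\right)} = \left(-142686\right) \frac{1}{373609} - \frac{444845}{326974 \left(-144 + 278\right)} = - \frac{142686}{373609} - \frac{444845}{326974 \cdot 134} = - \frac{142686}{373609} - \frac{444845}{43814516} = - \frac{6417916125581}{16369497508244}$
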